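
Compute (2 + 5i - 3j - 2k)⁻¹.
0.0476 - 0.119i + 0.0714j + 0.0476k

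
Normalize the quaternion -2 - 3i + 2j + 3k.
-0.3922 - 0.5883i + 0.3922j + 0.5883k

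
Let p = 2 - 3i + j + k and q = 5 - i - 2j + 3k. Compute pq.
6 - 12i + 9j + 18k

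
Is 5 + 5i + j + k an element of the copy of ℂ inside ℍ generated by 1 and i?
No. The quaternion 5 + 5i + j + k has j-coefficient y = 1 and k-coefficient z = 1, not both zero, so it does not lie in the complex subalgebra spanned by 1 and i.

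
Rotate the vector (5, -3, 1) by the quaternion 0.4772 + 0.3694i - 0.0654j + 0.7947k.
(1.587, 4.702, 3.22)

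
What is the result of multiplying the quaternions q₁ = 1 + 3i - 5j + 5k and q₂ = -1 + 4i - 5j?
-38 + 26i + 20j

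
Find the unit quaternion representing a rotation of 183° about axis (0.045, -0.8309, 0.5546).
-0.0262 + 0.045i - 0.8306j + 0.5544k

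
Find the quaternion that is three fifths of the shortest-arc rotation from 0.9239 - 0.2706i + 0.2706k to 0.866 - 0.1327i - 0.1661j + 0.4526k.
0.8982 - 0.1899i - 0.1006j + 0.3835k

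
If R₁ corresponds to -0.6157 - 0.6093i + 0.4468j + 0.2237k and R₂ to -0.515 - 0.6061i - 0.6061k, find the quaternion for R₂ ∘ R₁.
0.0834 + 0.9578i + 0.2748j - 0.0128k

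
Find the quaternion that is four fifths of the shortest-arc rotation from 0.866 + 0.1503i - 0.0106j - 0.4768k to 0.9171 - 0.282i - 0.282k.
0.9239 - 0.1976i - 0.0022j - 0.3278k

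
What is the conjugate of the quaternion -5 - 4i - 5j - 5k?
-5 + 4i + 5j + 5k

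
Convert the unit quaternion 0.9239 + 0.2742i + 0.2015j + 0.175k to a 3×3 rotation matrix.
[[0.8575, -0.2129, 0.4683], [0.4339, 0.7884, -0.4361], [-0.2764, 0.5772, 0.7684]]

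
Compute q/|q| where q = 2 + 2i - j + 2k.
0.5547 + 0.5547i - 0.2774j + 0.5547k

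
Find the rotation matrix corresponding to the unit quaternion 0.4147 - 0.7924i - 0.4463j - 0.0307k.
[[0.5997, 0.7328, -0.3215], [0.6818, -0.2577, 0.6846], [0.4188, -0.6298, -0.6542]]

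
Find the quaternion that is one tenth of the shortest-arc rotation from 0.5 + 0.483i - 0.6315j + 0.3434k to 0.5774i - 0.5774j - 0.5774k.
0.4694 + 0.5248i - 0.6642j + 0.251k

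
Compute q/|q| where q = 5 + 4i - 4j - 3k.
0.6155 + 0.4924i - 0.4924j - 0.3693k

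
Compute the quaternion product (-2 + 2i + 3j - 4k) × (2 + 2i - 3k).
-20 - 9i + 4j - 8k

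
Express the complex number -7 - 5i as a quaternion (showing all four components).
-7 - 5i + 0j + 0k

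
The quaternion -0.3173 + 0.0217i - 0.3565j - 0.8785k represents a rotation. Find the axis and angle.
axis = (0.0229, -0.3759, -0.9264), θ = 217°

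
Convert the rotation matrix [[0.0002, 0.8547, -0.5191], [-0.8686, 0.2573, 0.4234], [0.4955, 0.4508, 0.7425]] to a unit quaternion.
0.7071 + 0.0097i - 0.3587j - 0.6093k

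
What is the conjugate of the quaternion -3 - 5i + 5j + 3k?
-3 + 5i - 5j - 3k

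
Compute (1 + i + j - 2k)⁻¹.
0.1429 - 0.1429i - 0.1429j + 0.2857k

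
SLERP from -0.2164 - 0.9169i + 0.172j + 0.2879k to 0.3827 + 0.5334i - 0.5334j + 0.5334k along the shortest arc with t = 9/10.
-0.3832 - 0.608i + 0.5185j - 0.4632k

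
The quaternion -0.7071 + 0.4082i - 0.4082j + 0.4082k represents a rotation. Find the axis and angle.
axis = (√3/3, -√3/3, √3/3), θ = 3π/2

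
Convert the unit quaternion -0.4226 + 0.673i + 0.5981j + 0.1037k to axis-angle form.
axis = (0.7426, 0.6599, 0.1144), θ = 230°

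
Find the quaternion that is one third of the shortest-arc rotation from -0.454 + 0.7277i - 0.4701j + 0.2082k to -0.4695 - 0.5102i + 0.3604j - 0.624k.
-0.1521 + 0.7509i - 0.4975j + 0.4068k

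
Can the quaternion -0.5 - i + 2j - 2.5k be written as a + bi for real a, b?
No. The quaternion -0.5 - i + 2j - 2.5k has j-coefficient y = 2 and k-coefficient z = -2.5, not both zero, so it does not lie in the complex subalgebra spanned by 1 and i.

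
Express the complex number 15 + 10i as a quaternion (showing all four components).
15 + 10i + 0j + 0k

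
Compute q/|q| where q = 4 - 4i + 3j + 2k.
0.5963 - 0.5963i + 0.4472j + 0.2981k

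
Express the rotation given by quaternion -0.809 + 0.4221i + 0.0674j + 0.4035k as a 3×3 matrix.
[[0.6653, 0.7098, 0.2316], [-0.596, 0.318, 0.7373], [0.4497, -0.6286, 0.6346]]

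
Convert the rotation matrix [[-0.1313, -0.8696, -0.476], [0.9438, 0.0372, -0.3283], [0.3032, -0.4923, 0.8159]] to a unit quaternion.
0.6561 - 0.0625i - 0.2969j + 0.691k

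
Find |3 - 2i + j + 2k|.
√18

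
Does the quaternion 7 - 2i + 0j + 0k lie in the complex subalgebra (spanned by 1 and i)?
Yes. The quaternion 7 - 2i has j- and k-coefficients y = z = 0, so it lies in the complex subalgebra spanned by 1 and i.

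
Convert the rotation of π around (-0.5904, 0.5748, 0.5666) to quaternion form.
-0.5904i + 0.5748j + 0.5666k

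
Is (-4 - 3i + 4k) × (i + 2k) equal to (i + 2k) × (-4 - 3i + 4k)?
No: pq = -5 - 4i + 10j - 8k ≠ -5 - 4i - 10j - 8k = qp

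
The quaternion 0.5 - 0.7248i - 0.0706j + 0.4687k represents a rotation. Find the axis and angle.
axis = (-0.8369, -0.0815, 0.5412), θ = 2π/3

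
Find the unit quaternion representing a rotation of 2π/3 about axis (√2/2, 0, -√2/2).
0.5 + 0.6124i - 0.6124k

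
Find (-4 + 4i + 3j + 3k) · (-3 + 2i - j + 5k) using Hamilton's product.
-8 - 2i - 19j - 39k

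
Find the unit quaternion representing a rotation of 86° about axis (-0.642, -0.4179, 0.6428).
0.7314 - 0.4378i - 0.285j + 0.4384k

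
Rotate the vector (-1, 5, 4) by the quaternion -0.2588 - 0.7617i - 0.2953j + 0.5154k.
(0.76, -6.436, 0.048)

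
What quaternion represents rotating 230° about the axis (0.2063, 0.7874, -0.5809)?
-0.4226 + 0.187i + 0.7136j - 0.5265k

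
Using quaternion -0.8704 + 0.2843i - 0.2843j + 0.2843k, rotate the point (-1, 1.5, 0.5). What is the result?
(0.151, 1.838, -0.313)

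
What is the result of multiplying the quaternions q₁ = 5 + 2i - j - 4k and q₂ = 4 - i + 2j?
24 + 11i + 10j - 13k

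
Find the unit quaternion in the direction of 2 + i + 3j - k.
0.5164 + 0.2582i + 0.7746j - 0.2582k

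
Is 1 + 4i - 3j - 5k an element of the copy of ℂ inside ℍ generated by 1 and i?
No. The quaternion 1 + 4i - 3j - 5k has j-coefficient y = -3 and k-coefficient z = -5, not both zero, so it does not lie in the complex subalgebra spanned by 1 and i.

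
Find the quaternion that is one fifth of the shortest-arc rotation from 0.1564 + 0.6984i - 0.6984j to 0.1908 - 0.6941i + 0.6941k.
0.0885 + 0.7737i - 0.6039j - 0.1699k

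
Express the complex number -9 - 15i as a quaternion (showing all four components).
-9 - 15i + 0j + 0k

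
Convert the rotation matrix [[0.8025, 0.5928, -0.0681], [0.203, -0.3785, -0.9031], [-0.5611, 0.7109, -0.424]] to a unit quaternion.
0.5 + 0.807i + 0.2465j - 0.1949k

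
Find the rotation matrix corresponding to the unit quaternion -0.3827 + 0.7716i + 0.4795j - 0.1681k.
[[0.4836, 0.6113, -0.6264], [0.8686, -0.2472, 0.4294], [0.1076, -0.7518, -0.6506]]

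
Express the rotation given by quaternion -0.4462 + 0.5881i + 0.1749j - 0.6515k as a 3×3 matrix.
[[0.0899, -0.3757, -0.9224], [0.7871, -0.5406, 0.2969], [-0.6102, -0.7527, 0.2471]]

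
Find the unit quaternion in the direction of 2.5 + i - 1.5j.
0.8111 + 0.3244i - 0.4867j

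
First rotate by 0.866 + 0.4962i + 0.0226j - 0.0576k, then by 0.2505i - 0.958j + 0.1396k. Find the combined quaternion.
-0.0946 + 0.269i - 0.7459j + 0.6019k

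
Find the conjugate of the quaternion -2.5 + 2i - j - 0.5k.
-2.5 - 2i + j + 0.5k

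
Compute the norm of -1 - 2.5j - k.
2.872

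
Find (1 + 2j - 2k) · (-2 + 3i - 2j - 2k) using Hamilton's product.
-2 - 5i - 12j - 4k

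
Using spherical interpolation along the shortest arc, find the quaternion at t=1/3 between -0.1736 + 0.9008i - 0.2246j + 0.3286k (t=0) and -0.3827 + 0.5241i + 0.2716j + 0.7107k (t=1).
-0.2625 + 0.828i - 0.0594j + 0.4919k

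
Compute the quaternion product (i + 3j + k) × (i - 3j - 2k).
10 - 3i + 3j - 6k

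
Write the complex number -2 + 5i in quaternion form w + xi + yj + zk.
-2 + 5i + 0j + 0k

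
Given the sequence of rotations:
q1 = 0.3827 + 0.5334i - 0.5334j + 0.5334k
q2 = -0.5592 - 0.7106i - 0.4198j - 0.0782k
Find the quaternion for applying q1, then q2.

q2 · q1 = -0.0172 - 0.8359i + 0.4749j + 0.2748k
-0.0172 - 0.8359i + 0.4749j + 0.2748k


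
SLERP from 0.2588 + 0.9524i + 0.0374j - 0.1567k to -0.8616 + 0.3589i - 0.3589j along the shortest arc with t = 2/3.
-0.5959 + 0.7485i - 0.2814j - 0.0739k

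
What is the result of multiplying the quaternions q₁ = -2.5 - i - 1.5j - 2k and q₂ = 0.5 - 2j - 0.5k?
-5.25 - 3.75i + 3.75j + 2.25k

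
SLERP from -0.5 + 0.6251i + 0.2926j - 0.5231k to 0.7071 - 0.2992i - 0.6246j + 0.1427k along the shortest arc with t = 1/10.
-0.532 + 0.6024i + 0.3339j - 0.4925k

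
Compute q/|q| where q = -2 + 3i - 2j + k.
-0.4714 + 0.7071i - 0.4714j + 0.2357k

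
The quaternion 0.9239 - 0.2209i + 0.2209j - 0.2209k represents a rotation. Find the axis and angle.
axis = (-√3/3, √3/3, -√3/3), θ = π/4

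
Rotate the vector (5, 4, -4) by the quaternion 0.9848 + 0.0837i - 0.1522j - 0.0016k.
(5.879, 4.458, -1.6)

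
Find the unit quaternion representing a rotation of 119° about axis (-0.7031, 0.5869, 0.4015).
0.5075 - 0.6058i + 0.5057j + 0.3459k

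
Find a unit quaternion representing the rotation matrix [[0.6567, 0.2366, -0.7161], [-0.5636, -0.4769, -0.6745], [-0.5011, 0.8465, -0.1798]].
0.5 + 0.7605i - 0.1075j - 0.4001k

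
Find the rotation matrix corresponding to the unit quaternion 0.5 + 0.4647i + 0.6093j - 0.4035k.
[[-0.0681, 0.9698, 0.2343], [0.1628, 0.2425, -0.9564], [-0.9843, -0.027, -0.1744]]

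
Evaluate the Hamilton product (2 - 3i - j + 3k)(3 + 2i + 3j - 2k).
21 - 12i + 3j - 2k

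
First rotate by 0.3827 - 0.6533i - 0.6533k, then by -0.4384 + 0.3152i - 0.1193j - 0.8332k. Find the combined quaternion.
-0.5062 + 0.485i + 0.7046j - 0.1104k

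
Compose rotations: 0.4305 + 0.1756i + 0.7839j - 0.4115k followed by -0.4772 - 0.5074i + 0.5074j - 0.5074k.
-0.7229 - 0.1133i - 0.4535j - 0.5089k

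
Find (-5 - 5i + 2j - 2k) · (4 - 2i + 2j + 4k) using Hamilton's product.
-26 + 2i + 22j - 34k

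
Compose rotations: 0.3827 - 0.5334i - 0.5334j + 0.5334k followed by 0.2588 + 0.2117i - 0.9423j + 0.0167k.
-0.2996 - 0.5507i - 0.6205j - 0.4711k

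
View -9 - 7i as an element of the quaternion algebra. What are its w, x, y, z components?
-9 - 7i + 0j + 0k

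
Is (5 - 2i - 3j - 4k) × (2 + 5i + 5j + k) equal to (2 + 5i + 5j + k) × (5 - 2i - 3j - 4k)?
No: pq = 39 + 38i + j + 2k ≠ 39 + 4i + 37j - 8k = qp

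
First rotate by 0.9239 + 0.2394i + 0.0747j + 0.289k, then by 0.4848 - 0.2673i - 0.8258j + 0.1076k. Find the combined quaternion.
0.5425 - 0.3776i - 0.6237j + 0.4172k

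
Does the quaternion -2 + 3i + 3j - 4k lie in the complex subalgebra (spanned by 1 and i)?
No. The quaternion -2 + 3i + 3j - 4k has j-coefficient y = 3 and k-coefficient z = -4, not both zero, so it does not lie in the complex subalgebra spanned by 1 and i.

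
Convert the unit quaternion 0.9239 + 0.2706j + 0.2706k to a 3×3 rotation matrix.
[[0.7071, -0.5, 0.5], [0.5, 0.8536, 0.1464], [-0.5, 0.1464, 0.8536]]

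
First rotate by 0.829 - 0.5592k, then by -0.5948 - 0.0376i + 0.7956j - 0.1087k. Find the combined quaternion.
-0.5539 - 0.4761i + 0.6385j + 0.2425k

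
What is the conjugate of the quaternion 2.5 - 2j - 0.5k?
2.5 + 2j + 0.5k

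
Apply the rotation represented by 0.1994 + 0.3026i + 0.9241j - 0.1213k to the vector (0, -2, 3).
(-0.33, -2.609, -2.466)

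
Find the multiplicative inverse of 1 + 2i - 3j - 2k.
0.0556 - 0.1111i + 0.1667j + 0.1111k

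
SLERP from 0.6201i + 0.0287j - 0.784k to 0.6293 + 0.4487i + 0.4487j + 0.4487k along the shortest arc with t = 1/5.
-0.1875 + 0.4471i - 0.1068j - 0.8681k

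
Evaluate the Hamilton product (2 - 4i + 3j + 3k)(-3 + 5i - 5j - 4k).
41 + 25i - 20j - 12k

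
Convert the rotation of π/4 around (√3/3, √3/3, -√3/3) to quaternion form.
0.9239 + 0.2209i + 0.2209j - 0.2209k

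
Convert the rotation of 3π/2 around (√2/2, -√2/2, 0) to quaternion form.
-0.7071 + 0.5i - 0.5j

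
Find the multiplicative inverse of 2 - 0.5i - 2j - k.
0.2162 + 0.0541i + 0.2162j + 0.1081k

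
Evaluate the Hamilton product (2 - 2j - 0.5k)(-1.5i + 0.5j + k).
1.5 - 4.75i + 1.75j - k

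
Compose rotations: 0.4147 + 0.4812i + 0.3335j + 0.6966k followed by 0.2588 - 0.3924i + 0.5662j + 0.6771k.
-0.3643 + 0.1304i + 0.9203j + 0.0578k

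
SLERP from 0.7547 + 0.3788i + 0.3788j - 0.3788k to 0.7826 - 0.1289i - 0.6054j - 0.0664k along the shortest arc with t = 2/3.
0.9252 + 0.0601i - 0.3092j - 0.2114k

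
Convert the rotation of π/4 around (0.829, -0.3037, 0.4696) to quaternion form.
0.9239 + 0.3172i - 0.1162j + 0.1797k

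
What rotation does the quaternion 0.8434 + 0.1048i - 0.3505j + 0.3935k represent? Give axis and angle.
axis = (0.1951, -0.6524, 0.7324), θ = 65°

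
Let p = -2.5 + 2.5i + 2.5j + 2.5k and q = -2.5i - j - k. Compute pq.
11.25 + 6.25i - 1.25j + 6.25k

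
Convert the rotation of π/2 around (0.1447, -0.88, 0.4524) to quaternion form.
0.7071 + 0.1023i - 0.6223j + 0.3199k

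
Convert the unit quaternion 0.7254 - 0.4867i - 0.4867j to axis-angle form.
axis = (-√2/2, -√2/2, 0), θ = 87°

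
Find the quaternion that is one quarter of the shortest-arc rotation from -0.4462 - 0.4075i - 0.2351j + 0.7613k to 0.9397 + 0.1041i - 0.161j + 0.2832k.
-0.7095 - 0.3907i - 0.15j + 0.5669k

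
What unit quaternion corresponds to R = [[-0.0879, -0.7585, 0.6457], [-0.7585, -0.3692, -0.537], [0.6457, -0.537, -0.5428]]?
0.6753i - 0.5616j + 0.4781k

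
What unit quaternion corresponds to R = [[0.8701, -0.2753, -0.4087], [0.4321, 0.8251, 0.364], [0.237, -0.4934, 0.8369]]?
0.9397 - 0.2281i - 0.1718j + 0.1882k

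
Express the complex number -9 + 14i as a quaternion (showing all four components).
-9 + 14i + 0j + 0k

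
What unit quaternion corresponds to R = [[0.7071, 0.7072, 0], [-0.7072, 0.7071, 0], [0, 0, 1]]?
0.9239 - 0.3827k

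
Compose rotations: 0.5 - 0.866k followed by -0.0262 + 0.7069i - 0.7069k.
-0.6253 + 0.3534i + 0.6122j - 0.3308k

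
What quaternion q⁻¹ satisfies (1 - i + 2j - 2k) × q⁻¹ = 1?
0.1 + 0.1i - 0.2j + 0.2k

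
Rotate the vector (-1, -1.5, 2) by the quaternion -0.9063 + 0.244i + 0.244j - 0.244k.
(-1.4, -1.058, 2.043)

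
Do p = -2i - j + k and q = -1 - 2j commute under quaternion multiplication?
No: pq = -2 + 4i + j + 3k ≠ -2 + j - 5k = qp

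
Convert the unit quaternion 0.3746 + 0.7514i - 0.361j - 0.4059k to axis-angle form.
axis = (0.8104, -0.3893, -0.4378), θ = 136°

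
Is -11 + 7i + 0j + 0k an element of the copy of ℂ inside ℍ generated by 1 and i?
Yes. The quaternion -11 + 7i has j- and k-coefficients y = z = 0, so it lies in the complex subalgebra spanned by 1 and i.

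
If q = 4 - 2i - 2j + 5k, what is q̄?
4 + 2i + 2j - 5k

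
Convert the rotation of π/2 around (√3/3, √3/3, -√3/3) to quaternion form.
0.7071 + 0.4082i + 0.4082j - 0.4082k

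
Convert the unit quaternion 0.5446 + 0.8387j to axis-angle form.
axis = (0, 1, 0), θ = 114°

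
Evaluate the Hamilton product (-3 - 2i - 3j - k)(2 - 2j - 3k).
-15 + 3i - 6j + 11k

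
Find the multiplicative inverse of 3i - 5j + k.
-0.0857i + 0.1429j - 0.0286k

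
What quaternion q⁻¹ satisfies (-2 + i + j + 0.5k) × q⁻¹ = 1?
-0.32 - 0.16i - 0.16j - 0.08k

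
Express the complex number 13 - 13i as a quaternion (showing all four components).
13 - 13i + 0j + 0k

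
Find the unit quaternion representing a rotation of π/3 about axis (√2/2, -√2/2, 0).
0.866 + 0.3536i - 0.3536j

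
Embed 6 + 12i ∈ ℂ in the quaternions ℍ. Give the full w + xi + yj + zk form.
6 + 12i + 0j + 0k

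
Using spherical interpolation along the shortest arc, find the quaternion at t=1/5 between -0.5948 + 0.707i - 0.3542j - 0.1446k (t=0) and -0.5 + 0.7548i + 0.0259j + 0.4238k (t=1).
-0.5992 + 0.747i - 0.2866j - 0.0274k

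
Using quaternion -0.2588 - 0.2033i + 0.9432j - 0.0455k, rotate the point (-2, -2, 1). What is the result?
(1.911, -1.298, -1.914)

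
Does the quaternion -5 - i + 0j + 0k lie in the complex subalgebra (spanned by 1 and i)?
Yes. The quaternion -5 - i has j- and k-coefficients y = z = 0, so it lies in the complex subalgebra spanned by 1 and i.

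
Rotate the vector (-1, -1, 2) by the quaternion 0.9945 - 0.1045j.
(-1.394, -1, 1.748)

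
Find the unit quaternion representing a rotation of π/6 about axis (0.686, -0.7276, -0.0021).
0.9659 + 0.1775i - 0.1883j - 0.0005k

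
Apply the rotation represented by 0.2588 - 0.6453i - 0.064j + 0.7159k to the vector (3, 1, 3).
(-3.259, 1.229, -2.621)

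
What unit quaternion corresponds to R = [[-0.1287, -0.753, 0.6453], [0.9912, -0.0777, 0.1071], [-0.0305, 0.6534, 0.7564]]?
0.6225 + 0.2194i + 0.2714j + 0.7005k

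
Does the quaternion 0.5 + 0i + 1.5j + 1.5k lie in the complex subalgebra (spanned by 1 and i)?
No. The quaternion 0.5 + 1.5j + 1.5k has j-coefficient y = 1.5 and k-coefficient z = 1.5, not both zero, so it does not lie in the complex subalgebra spanned by 1 and i.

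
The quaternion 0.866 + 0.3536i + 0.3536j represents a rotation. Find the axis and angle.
axis = (√2/2, √2/2, 0), θ = π/3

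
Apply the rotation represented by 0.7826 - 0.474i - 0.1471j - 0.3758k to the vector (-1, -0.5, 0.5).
(-0.975, 0.741, -0.017)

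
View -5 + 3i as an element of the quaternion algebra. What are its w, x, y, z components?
-5 + 3i + 0j + 0k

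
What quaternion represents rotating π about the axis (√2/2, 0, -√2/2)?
0.7071i - 0.7071k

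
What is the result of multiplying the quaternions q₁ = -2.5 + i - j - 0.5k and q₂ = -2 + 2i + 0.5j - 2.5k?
2.25 - 4.25i + 2.25j + 9.75k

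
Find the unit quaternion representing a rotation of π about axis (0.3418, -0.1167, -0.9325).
0.3418i - 0.1167j - 0.9325k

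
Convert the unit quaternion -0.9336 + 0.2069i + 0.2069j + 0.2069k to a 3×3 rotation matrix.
[[0.8288, 0.4719, -0.3007], [-0.3007, 0.8288, 0.4719], [0.4719, -0.3007, 0.8288]]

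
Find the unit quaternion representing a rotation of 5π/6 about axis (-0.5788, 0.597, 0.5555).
0.2588 - 0.5591i + 0.5767j + 0.5366k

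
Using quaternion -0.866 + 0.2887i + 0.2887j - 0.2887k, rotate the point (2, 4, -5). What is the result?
(3.334, 2.333, -5.333)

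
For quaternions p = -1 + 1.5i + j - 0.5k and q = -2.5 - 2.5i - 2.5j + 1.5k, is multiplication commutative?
No: pq = 9.5 - i - j - 1.5k ≠ 9.5 - 1.5i + j + k = qp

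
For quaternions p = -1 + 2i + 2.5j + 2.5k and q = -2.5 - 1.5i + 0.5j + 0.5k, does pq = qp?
No: pq = 3 - 3.5i - 11.5j - 2k ≠ 3 - 3.5i - 2j - 11.5k = qp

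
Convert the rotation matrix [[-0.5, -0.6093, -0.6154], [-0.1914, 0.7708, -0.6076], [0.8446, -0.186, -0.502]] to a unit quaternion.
-0.4384 - 0.2404i + 0.8326j - 0.2383k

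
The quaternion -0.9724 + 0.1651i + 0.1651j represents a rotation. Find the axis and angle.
axis = (√2/2, √2/2, 0), θ = 333°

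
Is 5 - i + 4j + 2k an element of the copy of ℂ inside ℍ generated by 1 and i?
No. The quaternion 5 - i + 4j + 2k has j-coefficient y = 4 and k-coefficient z = 2, not both zero, so it does not lie in the complex subalgebra spanned by 1 and i.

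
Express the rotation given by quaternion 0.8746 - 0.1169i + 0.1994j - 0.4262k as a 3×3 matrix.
[[0.5572, 0.6989, 0.4484], [-0.7921, 0.6094, 0.0345], [-0.2491, -0.3745, 0.8931]]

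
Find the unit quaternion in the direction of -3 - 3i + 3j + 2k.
-0.5388 - 0.5388i + 0.5388j + 0.3592k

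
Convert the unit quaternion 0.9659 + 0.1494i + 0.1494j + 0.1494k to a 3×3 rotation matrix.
[[0.9107, -0.244, 0.3333], [0.3333, 0.9107, -0.244], [-0.244, 0.3333, 0.9107]]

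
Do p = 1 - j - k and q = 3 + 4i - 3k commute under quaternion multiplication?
No: pq = 7i - 7j - 2k ≠ i + j - 10k = qp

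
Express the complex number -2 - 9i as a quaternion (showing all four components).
-2 - 9i + 0j + 0k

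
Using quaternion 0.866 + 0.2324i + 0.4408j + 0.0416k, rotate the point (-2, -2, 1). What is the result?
(-0.699, -2.697, 1.113)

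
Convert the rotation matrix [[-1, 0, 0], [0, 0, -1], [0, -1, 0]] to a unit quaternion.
-0.7071j + 0.7071k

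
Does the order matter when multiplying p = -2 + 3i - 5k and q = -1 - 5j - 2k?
Yes: pq = -8 - 28i + 16j - 6k ≠ -8 + 22i + 4j + 24k = qp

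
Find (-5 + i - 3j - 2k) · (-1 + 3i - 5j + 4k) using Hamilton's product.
-5 - 38i + 18j - 14k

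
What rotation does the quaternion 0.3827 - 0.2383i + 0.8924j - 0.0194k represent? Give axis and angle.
axis = (-0.2579, 0.9659, -0.021), θ = 3π/4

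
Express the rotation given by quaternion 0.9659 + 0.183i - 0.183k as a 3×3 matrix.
[[0.933, 0.3535, -0.067], [-0.3535, 0.866, -0.3535], [-0.067, 0.3535, 0.933]]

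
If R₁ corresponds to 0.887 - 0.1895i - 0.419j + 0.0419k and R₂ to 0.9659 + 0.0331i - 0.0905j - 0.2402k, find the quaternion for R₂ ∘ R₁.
0.8352 - 0.2581i - 0.4409j - 0.2036k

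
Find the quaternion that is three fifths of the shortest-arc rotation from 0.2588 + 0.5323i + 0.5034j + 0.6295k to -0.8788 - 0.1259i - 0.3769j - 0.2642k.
0.6877 + 0.3191i + 0.4697j + 0.4524k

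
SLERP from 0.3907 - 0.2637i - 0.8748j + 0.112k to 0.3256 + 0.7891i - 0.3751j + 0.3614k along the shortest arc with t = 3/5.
0.4357 + 0.4372i - 0.7191j + 0.3192k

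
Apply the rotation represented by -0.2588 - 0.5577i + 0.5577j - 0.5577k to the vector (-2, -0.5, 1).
(1.277, -0.122, -1.899)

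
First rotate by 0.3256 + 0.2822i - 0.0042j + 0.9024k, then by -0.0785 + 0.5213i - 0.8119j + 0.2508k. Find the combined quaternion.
-0.4024 - 0.584i - 0.6637j + 0.2378k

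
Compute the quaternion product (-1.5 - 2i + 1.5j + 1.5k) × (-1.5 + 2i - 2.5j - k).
11.5 + 2.25i + 2.5j + 1.25k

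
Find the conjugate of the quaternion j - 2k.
-j + 2k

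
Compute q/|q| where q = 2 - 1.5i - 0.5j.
0.7845 - 0.5883i - 0.1961j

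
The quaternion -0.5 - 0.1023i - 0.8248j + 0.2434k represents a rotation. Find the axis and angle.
axis = (-0.1181, -0.9524, 0.2811), θ = 4π/3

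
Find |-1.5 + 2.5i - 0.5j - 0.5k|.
3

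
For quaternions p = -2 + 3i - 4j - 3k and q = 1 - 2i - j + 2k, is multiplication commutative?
No: pq = 6 - 4i - 2j - 18k ≠ 6 + 18i - 2j + 4k = qp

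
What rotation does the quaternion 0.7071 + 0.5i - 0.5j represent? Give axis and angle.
axis = (√2/2, -√2/2, 0), θ = π/2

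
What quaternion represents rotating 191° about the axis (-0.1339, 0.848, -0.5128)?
-0.0958 - 0.1333i + 0.8441j - 0.5104k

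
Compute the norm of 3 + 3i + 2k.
√22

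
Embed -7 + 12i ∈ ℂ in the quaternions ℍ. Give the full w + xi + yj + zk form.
-7 + 12i + 0j + 0k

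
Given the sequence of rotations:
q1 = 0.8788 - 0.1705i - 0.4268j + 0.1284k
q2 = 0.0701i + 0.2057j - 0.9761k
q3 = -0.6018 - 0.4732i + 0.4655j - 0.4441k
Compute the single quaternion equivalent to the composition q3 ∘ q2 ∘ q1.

q2 · q1 = 0.2251 - 0.3286i + 0.3382j - 0.8526k
q3 · q2 · q1 = -0.827 - 0.1555i - 0.3563j + 0.4061k
-0.827 - 0.1555i - 0.3563j + 0.4061k


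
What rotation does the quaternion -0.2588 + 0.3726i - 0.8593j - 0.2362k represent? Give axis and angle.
axis = (0.3857, -0.8896, -0.2445), θ = 7π/6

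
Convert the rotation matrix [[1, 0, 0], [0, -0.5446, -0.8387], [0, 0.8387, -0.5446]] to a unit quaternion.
0.4772 + 0.8788i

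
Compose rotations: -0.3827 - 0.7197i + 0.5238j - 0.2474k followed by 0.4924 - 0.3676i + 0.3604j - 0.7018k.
-0.8154 + 0.0647i + 0.5341j + 0.2136k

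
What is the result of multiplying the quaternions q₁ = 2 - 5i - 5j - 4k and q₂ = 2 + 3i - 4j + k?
3 - 25i - 25j + 29k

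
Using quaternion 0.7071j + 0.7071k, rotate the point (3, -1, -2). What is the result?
(-3, -2, -1)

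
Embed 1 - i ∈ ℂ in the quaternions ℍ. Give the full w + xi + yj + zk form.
1 - i + 0j + 0k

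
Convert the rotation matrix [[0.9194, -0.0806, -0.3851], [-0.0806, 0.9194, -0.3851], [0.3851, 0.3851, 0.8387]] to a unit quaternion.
0.9588 + 0.2008i - 0.2008j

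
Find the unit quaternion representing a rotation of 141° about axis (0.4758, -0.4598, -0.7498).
0.3338 + 0.4485i - 0.4334j - 0.7068k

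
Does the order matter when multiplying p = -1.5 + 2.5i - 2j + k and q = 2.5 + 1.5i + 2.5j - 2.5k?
Yes: pq = 6.5i - j + 15.5k ≠ 1.5i - 16.5j - 3k = qp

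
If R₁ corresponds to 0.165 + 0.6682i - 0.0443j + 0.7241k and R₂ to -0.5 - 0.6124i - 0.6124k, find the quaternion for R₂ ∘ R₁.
0.7701 - 0.4623i + 0.0564j - 0.436k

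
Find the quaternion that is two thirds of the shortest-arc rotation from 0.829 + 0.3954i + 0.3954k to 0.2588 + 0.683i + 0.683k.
0.4797 + 0.6204i + 0.6204k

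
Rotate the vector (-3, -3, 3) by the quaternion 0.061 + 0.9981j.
(3.343, -3, -2.612)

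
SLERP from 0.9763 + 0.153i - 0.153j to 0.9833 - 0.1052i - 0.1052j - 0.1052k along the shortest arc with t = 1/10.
0.9806 + 0.1274i - 0.1487j - 0.0107k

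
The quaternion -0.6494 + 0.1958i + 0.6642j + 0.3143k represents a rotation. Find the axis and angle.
axis = (0.2575, 0.8734, 0.4133), θ = 261°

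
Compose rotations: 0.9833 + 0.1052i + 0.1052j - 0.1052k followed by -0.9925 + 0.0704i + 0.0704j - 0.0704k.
-0.9981 - 0.0352i - 0.0352j + 0.0352k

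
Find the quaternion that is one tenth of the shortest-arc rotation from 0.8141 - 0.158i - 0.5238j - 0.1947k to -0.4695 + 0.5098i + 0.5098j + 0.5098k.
0.7909 - 0.1979i - 0.5309j - 0.2313k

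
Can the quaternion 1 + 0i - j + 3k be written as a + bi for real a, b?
No. The quaternion 1 - j + 3k has j-coefficient y = -1 and k-coefficient z = 3, not both zero, so it does not lie in the complex subalgebra spanned by 1 and i.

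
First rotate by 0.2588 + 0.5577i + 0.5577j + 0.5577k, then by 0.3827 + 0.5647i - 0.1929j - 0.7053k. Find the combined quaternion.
0.285 + 0.6453i - 0.5448j + 0.4534k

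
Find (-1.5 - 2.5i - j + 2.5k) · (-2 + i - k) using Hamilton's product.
8 + 4.5i + 2j - 2.5k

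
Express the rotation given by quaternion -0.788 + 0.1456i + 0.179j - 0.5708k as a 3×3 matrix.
[[0.2843, -0.8475, -0.4483], [0.9517, 0.306, 0.0251], [0.1159, -0.4338, 0.8935]]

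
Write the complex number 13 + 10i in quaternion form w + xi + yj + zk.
13 + 10i + 0j + 0k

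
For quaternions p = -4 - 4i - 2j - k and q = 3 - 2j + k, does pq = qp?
No: pq = -15 - 16i + 6j + k ≠ -15 - 8i - 2j - 15k = qp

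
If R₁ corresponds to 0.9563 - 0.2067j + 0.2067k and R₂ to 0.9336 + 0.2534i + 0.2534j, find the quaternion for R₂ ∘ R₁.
0.9452 + 0.2947i - 0.003j + 0.1406k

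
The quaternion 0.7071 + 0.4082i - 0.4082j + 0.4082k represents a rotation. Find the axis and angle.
axis = (√3/3, -√3/3, √3/3), θ = π/2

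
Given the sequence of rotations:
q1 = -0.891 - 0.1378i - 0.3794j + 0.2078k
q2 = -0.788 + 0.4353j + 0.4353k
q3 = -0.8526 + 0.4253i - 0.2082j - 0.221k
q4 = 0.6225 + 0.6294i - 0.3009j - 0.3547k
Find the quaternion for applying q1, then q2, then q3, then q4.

q2 · q1 = 0.7768 + 0.3642i - 0.1489j - 0.4916k
q3 · q2 · q1 = -0.9568 + 0.0893i + 0.0938j + 0.26k
q4 · q3 · q2 · q1 = -0.5314 - 0.5916i + 0.151j + 0.5871k
-0.5314 - 0.5916i + 0.151j + 0.5871k


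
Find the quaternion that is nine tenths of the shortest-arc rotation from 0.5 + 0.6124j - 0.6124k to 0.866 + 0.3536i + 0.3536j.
0.8557 + 0.3262i + 0.3957j - 0.0695k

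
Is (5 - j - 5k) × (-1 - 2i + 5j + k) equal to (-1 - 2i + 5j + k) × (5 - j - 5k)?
No: pq = 5 + 14i + 36j + 8k ≠ 5 - 34i + 16j + 12k = qp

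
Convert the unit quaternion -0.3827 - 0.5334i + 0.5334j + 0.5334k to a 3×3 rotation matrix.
[[-0.1381, -0.1608, -0.9773], [-0.9773, -0.1381, 0.1608], [-0.1608, 0.9773, -0.1381]]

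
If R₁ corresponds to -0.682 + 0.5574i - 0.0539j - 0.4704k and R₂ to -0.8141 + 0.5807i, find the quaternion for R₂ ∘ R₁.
0.2315 - 0.8498i + 0.317j + 0.3517k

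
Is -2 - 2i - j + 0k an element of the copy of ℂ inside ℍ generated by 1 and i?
No. The quaternion -2 - 2i - j has j-coefficient y = -1 and k-coefficient z = 0, not both zero, so it does not lie in the complex subalgebra spanned by 1 and i.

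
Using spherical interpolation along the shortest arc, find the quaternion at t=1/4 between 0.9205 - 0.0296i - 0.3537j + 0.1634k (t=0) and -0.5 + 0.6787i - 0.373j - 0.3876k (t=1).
0.9205 - 0.2352i - 0.1784j + 0.2561k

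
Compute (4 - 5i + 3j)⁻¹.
0.08 + 0.1i - 0.06j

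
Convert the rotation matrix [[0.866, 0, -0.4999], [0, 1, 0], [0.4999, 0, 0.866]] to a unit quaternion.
0.9659 - 0.2588j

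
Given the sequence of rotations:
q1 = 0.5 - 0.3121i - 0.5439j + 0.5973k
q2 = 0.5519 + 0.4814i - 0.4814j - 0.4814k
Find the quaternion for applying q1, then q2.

q2 · q1 = 0.4519 - 0.4809i - 0.6782j - 0.3231k
0.4519 - 0.4809i - 0.6782j - 0.3231k


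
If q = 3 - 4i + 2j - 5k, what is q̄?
3 + 4i - 2j + 5k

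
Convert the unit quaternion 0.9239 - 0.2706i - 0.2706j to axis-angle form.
axis = (-√2/2, -√2/2, 0), θ = π/4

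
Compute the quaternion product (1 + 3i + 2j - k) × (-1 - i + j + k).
1 - i - 3j + 7k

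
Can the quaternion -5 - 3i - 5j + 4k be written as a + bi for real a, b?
No. The quaternion -5 - 3i - 5j + 4k has j-coefficient y = -5 and k-coefficient z = 4, not both zero, so it does not lie in the complex subalgebra spanned by 1 and i.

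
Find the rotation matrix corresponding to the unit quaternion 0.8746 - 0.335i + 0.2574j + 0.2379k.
[[0.7543, -0.5886, 0.2909], [0.2437, 0.6624, 0.7085], [-0.6096, -0.4635, 0.643]]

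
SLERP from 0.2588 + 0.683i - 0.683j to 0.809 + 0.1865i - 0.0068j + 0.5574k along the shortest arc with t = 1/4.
0.4775 + 0.6364i - 0.5789j + 0.1784k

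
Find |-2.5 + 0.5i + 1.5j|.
2.958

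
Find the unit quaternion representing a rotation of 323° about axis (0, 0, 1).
-0.9483 + 0.3173k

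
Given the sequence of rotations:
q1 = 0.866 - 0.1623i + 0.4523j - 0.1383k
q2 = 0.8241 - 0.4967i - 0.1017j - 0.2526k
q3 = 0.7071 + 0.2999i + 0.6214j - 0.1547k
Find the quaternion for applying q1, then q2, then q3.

q2 · q1 = 0.6441 - 0.4356i + 0.257j - 0.5739k
q3 · q2 · q1 = 0.3376 - 0.4317i + 0.8215j - 0.1577k
0.3376 - 0.4317i + 0.8215j - 0.1577k


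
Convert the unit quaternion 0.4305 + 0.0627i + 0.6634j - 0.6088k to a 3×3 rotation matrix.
[[-0.6215, 0.6074, 0.4948], [-0.441, 0.2509, -0.8617], [-0.6475, -0.7538, 0.1119]]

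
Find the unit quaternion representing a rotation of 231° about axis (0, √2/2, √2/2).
-0.4305 + 0.6382j + 0.6382k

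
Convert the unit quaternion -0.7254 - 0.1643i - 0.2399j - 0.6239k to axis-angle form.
axis = (-0.2387, -0.3485, -0.9064), θ = 273°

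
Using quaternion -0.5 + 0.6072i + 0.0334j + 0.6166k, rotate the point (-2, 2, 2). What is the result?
(2.27, 1.453, -2.176)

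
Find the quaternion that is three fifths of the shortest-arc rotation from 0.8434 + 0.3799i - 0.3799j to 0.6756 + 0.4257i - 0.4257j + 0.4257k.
0.7628 + 0.4182i - 0.4182j + 0.2615k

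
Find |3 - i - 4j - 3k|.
√35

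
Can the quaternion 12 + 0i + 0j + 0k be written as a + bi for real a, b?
Yes. The quaternion 12 has j- and k-coefficients y = z = 0, so it lies in the complex subalgebra spanned by 1 and i.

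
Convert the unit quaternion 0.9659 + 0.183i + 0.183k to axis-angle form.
axis = (√2/2, 0, √2/2), θ = π/6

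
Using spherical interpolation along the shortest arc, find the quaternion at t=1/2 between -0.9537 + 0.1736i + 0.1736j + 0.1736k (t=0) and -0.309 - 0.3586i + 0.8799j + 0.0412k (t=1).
-0.7567 - 0.1109i + 0.6313j + 0.1287k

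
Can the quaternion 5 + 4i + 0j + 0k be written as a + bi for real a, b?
Yes. The quaternion 5 + 4i has j- and k-coefficients y = z = 0, so it lies in the complex subalgebra spanned by 1 and i.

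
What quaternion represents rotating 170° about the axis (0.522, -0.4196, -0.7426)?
0.0872 + 0.52i - 0.418j - 0.7398k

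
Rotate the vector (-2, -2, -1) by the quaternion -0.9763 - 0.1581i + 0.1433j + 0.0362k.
(-1.672, -1.364, -2.084)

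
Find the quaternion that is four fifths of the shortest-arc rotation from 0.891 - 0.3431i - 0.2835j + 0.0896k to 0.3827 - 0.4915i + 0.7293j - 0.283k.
0.5784 - 0.5301i + 0.5762j - 0.229k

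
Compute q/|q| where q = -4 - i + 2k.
-0.8729 - 0.2182i + 0.4364k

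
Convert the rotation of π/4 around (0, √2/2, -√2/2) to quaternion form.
0.9239 + 0.2706j - 0.2706k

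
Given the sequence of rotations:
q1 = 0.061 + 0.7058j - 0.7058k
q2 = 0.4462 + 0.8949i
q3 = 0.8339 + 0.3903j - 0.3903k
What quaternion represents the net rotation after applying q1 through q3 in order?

q2 · q1 = 0.0272 + 0.0546i + 0.9465j + 0.3167k
q3 · q2 · q1 = -0.2231 + 0.5386i + 0.7786j + 0.2322k
-0.2231 + 0.5386i + 0.7786j + 0.2322k


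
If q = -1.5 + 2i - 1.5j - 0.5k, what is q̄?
-1.5 - 2i + 1.5j + 0.5k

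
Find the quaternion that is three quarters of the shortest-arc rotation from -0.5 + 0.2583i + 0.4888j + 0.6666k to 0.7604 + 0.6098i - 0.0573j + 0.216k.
-0.8608 - 0.453i + 0.2272j + 0.0465k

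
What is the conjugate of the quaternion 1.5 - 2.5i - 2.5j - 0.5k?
1.5 + 2.5i + 2.5j + 0.5k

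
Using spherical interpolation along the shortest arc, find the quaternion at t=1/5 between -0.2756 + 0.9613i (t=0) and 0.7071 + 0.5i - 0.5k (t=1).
-0.0588 + 0.9895i - 0.1322k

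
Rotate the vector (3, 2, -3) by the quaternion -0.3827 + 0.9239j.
(0, 2, 4.243)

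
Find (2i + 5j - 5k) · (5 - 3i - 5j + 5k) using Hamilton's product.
56 + 10i + 30j - 20k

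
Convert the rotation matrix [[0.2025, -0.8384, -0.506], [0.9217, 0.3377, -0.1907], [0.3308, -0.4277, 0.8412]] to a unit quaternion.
0.7716 - 0.0768i - 0.2711j + 0.5703k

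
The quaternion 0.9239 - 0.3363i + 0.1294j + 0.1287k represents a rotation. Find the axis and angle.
axis = (-0.8789, 0.3382, 0.3364), θ = π/4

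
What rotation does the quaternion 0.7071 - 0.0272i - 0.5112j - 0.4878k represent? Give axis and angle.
axis = (-0.0385, -0.7229, -0.6898), θ = π/2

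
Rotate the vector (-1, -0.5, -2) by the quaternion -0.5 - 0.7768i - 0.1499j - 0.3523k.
(-2.042, 0.985, -0.335)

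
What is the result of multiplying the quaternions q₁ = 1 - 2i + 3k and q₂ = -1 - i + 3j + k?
-6 - 8i + 2j - 8k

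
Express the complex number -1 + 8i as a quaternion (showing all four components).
-1 + 8i + 0j + 0k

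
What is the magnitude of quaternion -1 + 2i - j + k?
√7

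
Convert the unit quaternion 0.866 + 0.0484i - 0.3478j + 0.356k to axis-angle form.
axis = (0.0968, -0.6955, 0.7119), θ = π/3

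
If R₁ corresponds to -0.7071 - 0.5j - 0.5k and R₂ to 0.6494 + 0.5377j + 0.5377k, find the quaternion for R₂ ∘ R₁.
0.0785 - 0.7049j - 0.7049k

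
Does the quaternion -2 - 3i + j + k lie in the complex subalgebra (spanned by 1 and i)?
No. The quaternion -2 - 3i + j + k has j-coefficient y = 1 and k-coefficient z = 1, not both zero, so it does not lie in the complex subalgebra spanned by 1 and i.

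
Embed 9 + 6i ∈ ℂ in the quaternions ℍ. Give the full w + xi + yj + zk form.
9 + 6i + 0j + 0k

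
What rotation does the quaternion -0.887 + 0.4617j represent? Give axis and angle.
axis = (0, 1, 0), θ = 305°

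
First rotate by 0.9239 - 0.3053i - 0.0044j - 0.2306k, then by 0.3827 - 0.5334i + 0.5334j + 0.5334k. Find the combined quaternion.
0.3161 - 0.7303i + 0.2053j + 0.5698k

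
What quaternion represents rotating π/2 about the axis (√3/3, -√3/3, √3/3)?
0.7071 + 0.4082i - 0.4082j + 0.4082k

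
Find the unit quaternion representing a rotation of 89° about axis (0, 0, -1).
0.7133 - 0.7009k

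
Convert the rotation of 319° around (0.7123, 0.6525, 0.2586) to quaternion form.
-0.9367 + 0.2495i + 0.2285j + 0.0906k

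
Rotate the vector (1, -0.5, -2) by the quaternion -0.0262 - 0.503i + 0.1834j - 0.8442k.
(-2.058, 0.997, 0.147)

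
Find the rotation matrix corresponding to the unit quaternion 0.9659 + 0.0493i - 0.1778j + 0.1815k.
[[0.8709, -0.3682, -0.3256], [0.3331, 0.9293, -0.1598], [0.3614, 0.0307, 0.9319]]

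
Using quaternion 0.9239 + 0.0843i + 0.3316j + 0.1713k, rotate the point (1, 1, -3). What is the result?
(-1.464, 1.426, -2.612)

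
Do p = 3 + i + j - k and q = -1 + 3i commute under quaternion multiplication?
No: pq = -6 + 8i - 4j - 2k ≠ -6 + 8i + 2j + 4k = qp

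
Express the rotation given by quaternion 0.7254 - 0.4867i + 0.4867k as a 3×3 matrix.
[[0.5262, -0.7061, -0.4738], [0.7061, 0.0525, 0.7061], [-0.4738, -0.7061, 0.5262]]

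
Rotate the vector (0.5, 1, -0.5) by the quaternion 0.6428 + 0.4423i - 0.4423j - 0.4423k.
(0.766, -0.174, 0.94)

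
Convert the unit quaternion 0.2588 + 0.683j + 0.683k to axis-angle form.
axis = (0, √2/2, √2/2), θ = 5π/6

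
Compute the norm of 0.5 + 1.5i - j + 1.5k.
2.398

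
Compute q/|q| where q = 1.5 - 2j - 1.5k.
0.5145 - 0.686j - 0.5145k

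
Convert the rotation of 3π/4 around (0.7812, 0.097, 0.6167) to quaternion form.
0.3827 + 0.7217i + 0.0896j + 0.5698k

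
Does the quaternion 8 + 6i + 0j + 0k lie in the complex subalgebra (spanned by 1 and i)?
Yes. The quaternion 8 + 6i has j- and k-coefficients y = z = 0, so it lies in the complex subalgebra spanned by 1 and i.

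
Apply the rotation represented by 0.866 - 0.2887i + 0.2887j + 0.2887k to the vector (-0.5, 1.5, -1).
(-1.667, 0.167, -0.833)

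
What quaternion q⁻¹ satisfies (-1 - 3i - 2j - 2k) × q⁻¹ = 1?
-0.0556 + 0.1667i + 0.1111j + 0.1111k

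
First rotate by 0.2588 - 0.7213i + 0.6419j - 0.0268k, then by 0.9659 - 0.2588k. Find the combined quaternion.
0.243 - 0.5306i + 0.8067j - 0.0929k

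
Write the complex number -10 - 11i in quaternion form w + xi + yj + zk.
-10 - 11i + 0j + 0k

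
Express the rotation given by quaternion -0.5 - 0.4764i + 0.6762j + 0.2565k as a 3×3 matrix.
[[-0.0461, -0.3878, -0.9206], [-0.9008, 0.4145, -0.1295], [0.4318, 0.8233, -0.3684]]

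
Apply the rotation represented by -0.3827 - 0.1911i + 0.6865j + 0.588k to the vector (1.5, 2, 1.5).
(-1.701, 0.394, 2.335)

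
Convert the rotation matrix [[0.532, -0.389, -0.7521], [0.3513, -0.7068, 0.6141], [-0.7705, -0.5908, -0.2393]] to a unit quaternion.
-0.3827 + 0.7871i - 0.012j - 0.4836k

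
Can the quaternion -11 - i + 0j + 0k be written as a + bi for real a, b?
Yes. The quaternion -11 - i has j- and k-coefficients y = z = 0, so it lies in the complex subalgebra spanned by 1 and i.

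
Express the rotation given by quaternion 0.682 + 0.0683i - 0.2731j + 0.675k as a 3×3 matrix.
[[-0.0604, -0.958, -0.2803], [0.8834, 0.0794, -0.4618], [0.4647, -0.2755, 0.8415]]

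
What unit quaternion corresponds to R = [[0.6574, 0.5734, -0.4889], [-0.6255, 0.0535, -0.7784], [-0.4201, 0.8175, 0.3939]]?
0.7254 + 0.55i - 0.0237j - 0.4132k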